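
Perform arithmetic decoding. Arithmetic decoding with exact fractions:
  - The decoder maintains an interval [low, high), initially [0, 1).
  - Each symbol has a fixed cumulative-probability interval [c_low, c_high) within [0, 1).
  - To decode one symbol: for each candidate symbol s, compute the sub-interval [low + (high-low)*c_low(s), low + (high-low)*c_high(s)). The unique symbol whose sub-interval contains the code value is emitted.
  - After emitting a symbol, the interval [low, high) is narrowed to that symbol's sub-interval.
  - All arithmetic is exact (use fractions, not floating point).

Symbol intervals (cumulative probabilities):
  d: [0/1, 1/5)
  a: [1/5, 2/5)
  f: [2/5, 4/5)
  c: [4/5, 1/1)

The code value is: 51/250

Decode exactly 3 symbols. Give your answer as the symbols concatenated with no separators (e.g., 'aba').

Answer: add

Derivation:
Step 1: interval [0/1, 1/1), width = 1/1 - 0/1 = 1/1
  'd': [0/1 + 1/1*0/1, 0/1 + 1/1*1/5) = [0/1, 1/5)
  'a': [0/1 + 1/1*1/5, 0/1 + 1/1*2/5) = [1/5, 2/5) <- contains code 51/250
  'f': [0/1 + 1/1*2/5, 0/1 + 1/1*4/5) = [2/5, 4/5)
  'c': [0/1 + 1/1*4/5, 0/1 + 1/1*1/1) = [4/5, 1/1)
  emit 'a', narrow to [1/5, 2/5)
Step 2: interval [1/5, 2/5), width = 2/5 - 1/5 = 1/5
  'd': [1/5 + 1/5*0/1, 1/5 + 1/5*1/5) = [1/5, 6/25) <- contains code 51/250
  'a': [1/5 + 1/5*1/5, 1/5 + 1/5*2/5) = [6/25, 7/25)
  'f': [1/5 + 1/5*2/5, 1/5 + 1/5*4/5) = [7/25, 9/25)
  'c': [1/5 + 1/5*4/5, 1/5 + 1/5*1/1) = [9/25, 2/5)
  emit 'd', narrow to [1/5, 6/25)
Step 3: interval [1/5, 6/25), width = 6/25 - 1/5 = 1/25
  'd': [1/5 + 1/25*0/1, 1/5 + 1/25*1/5) = [1/5, 26/125) <- contains code 51/250
  'a': [1/5 + 1/25*1/5, 1/5 + 1/25*2/5) = [26/125, 27/125)
  'f': [1/5 + 1/25*2/5, 1/5 + 1/25*4/5) = [27/125, 29/125)
  'c': [1/5 + 1/25*4/5, 1/5 + 1/25*1/1) = [29/125, 6/25)
  emit 'd', narrow to [1/5, 26/125)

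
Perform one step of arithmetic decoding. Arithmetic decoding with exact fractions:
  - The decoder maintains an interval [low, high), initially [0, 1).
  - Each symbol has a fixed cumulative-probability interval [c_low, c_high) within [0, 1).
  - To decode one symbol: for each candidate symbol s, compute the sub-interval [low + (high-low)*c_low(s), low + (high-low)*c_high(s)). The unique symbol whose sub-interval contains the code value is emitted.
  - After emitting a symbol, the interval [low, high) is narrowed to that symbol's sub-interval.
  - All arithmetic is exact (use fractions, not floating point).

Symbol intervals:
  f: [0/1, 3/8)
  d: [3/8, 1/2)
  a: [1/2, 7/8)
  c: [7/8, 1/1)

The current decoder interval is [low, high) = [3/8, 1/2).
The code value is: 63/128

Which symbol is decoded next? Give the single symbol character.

Interval width = high − low = 1/2 − 3/8 = 1/8
Scaled code = (code − low) / width = (63/128 − 3/8) / 1/8 = 15/16
  f: [0/1, 3/8) 
  d: [3/8, 1/2) 
  a: [1/2, 7/8) 
  c: [7/8, 1/1) ← scaled code falls here ✓

Answer: c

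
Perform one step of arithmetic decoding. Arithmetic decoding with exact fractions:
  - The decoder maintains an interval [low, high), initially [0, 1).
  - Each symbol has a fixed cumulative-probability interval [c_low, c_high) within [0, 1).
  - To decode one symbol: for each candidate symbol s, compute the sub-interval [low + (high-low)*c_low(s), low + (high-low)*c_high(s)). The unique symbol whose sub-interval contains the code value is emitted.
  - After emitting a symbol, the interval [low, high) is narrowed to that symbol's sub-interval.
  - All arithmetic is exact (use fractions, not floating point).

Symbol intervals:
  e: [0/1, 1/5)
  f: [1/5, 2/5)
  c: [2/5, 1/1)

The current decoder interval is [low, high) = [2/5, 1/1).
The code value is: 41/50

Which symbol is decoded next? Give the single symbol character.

Interval width = high − low = 1/1 − 2/5 = 3/5
Scaled code = (code − low) / width = (41/50 − 2/5) / 3/5 = 7/10
  e: [0/1, 1/5) 
  f: [1/5, 2/5) 
  c: [2/5, 1/1) ← scaled code falls here ✓

Answer: c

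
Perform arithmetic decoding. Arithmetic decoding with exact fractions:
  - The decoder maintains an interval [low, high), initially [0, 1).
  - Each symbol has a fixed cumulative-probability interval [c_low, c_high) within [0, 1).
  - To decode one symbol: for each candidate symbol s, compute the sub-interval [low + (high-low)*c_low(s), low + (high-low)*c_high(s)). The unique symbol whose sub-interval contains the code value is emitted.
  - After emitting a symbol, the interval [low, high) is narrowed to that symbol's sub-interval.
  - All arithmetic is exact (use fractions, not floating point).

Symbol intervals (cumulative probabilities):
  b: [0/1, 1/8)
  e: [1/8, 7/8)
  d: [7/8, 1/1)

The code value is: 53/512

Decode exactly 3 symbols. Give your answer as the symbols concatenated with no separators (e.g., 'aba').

Answer: bed

Derivation:
Step 1: interval [0/1, 1/1), width = 1/1 - 0/1 = 1/1
  'b': [0/1 + 1/1*0/1, 0/1 + 1/1*1/8) = [0/1, 1/8) <- contains code 53/512
  'e': [0/1 + 1/1*1/8, 0/1 + 1/1*7/8) = [1/8, 7/8)
  'd': [0/1 + 1/1*7/8, 0/1 + 1/1*1/1) = [7/8, 1/1)
  emit 'b', narrow to [0/1, 1/8)
Step 2: interval [0/1, 1/8), width = 1/8 - 0/1 = 1/8
  'b': [0/1 + 1/8*0/1, 0/1 + 1/8*1/8) = [0/1, 1/64)
  'e': [0/1 + 1/8*1/8, 0/1 + 1/8*7/8) = [1/64, 7/64) <- contains code 53/512
  'd': [0/1 + 1/8*7/8, 0/1 + 1/8*1/1) = [7/64, 1/8)
  emit 'e', narrow to [1/64, 7/64)
Step 3: interval [1/64, 7/64), width = 7/64 - 1/64 = 3/32
  'b': [1/64 + 3/32*0/1, 1/64 + 3/32*1/8) = [1/64, 7/256)
  'e': [1/64 + 3/32*1/8, 1/64 + 3/32*7/8) = [7/256, 25/256)
  'd': [1/64 + 3/32*7/8, 1/64 + 3/32*1/1) = [25/256, 7/64) <- contains code 53/512
  emit 'd', narrow to [25/256, 7/64)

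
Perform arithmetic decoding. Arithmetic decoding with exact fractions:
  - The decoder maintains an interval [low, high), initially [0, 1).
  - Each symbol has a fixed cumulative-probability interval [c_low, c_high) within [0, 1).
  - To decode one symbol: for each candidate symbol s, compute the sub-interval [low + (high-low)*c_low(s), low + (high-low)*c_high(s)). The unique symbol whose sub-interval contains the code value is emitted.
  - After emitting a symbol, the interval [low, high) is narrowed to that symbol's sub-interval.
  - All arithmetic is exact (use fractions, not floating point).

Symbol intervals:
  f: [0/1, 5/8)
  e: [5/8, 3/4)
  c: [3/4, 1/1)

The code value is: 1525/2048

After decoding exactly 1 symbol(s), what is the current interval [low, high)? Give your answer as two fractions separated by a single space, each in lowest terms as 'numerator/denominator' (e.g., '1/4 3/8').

Answer: 5/8 3/4

Derivation:
Step 1: interval [0/1, 1/1), width = 1/1 - 0/1 = 1/1
  'f': [0/1 + 1/1*0/1, 0/1 + 1/1*5/8) = [0/1, 5/8)
  'e': [0/1 + 1/1*5/8, 0/1 + 1/1*3/4) = [5/8, 3/4) <- contains code 1525/2048
  'c': [0/1 + 1/1*3/4, 0/1 + 1/1*1/1) = [3/4, 1/1)
  emit 'e', narrow to [5/8, 3/4)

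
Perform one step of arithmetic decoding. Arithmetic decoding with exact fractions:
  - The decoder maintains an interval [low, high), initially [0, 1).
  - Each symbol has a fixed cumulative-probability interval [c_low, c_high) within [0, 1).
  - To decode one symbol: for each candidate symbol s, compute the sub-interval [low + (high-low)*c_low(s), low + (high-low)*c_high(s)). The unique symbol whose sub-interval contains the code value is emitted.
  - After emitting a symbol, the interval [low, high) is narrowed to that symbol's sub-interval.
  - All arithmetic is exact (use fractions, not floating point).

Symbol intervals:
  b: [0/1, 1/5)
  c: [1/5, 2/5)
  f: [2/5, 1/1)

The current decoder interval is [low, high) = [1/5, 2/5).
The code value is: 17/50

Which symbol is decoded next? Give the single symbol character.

Interval width = high − low = 2/5 − 1/5 = 1/5
Scaled code = (code − low) / width = (17/50 − 1/5) / 1/5 = 7/10
  b: [0/1, 1/5) 
  c: [1/5, 2/5) 
  f: [2/5, 1/1) ← scaled code falls here ✓

Answer: f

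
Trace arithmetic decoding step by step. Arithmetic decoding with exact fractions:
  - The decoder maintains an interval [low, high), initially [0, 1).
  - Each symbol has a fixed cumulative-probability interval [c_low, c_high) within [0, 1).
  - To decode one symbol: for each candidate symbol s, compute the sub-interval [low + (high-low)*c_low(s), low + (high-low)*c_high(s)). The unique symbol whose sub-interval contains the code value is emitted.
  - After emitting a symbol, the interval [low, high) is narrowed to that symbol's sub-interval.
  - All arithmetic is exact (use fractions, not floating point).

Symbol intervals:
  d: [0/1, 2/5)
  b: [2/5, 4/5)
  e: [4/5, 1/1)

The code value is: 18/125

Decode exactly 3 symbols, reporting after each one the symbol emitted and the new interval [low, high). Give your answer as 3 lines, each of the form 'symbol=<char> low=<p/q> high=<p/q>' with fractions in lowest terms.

Step 1: interval [0/1, 1/1), width = 1/1 - 0/1 = 1/1
  'd': [0/1 + 1/1*0/1, 0/1 + 1/1*2/5) = [0/1, 2/5) <- contains code 18/125
  'b': [0/1 + 1/1*2/5, 0/1 + 1/1*4/5) = [2/5, 4/5)
  'e': [0/1 + 1/1*4/5, 0/1 + 1/1*1/1) = [4/5, 1/1)
  emit 'd', narrow to [0/1, 2/5)
Step 2: interval [0/1, 2/5), width = 2/5 - 0/1 = 2/5
  'd': [0/1 + 2/5*0/1, 0/1 + 2/5*2/5) = [0/1, 4/25) <- contains code 18/125
  'b': [0/1 + 2/5*2/5, 0/1 + 2/5*4/5) = [4/25, 8/25)
  'e': [0/1 + 2/5*4/5, 0/1 + 2/5*1/1) = [8/25, 2/5)
  emit 'd', narrow to [0/1, 4/25)
Step 3: interval [0/1, 4/25), width = 4/25 - 0/1 = 4/25
  'd': [0/1 + 4/25*0/1, 0/1 + 4/25*2/5) = [0/1, 8/125)
  'b': [0/1 + 4/25*2/5, 0/1 + 4/25*4/5) = [8/125, 16/125)
  'e': [0/1 + 4/25*4/5, 0/1 + 4/25*1/1) = [16/125, 4/25) <- contains code 18/125
  emit 'e', narrow to [16/125, 4/25)

Answer: symbol=d low=0/1 high=2/5
symbol=d low=0/1 high=4/25
symbol=e low=16/125 high=4/25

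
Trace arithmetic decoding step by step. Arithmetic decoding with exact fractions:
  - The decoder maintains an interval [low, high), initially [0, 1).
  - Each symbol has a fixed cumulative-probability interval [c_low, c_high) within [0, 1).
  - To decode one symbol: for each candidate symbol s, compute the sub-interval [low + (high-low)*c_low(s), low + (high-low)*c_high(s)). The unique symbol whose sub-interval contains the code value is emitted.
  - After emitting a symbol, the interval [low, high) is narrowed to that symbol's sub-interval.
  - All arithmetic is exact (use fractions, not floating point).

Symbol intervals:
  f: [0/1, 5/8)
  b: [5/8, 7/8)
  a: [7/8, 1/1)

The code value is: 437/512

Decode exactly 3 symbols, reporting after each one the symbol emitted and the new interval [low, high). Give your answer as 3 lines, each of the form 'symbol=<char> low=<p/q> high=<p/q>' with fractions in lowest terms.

Answer: symbol=b low=5/8 high=7/8
symbol=a low=27/32 high=7/8
symbol=f low=27/32 high=221/256

Derivation:
Step 1: interval [0/1, 1/1), width = 1/1 - 0/1 = 1/1
  'f': [0/1 + 1/1*0/1, 0/1 + 1/1*5/8) = [0/1, 5/8)
  'b': [0/1 + 1/1*5/8, 0/1 + 1/1*7/8) = [5/8, 7/8) <- contains code 437/512
  'a': [0/1 + 1/1*7/8, 0/1 + 1/1*1/1) = [7/8, 1/1)
  emit 'b', narrow to [5/8, 7/8)
Step 2: interval [5/8, 7/8), width = 7/8 - 5/8 = 1/4
  'f': [5/8 + 1/4*0/1, 5/8 + 1/4*5/8) = [5/8, 25/32)
  'b': [5/8 + 1/4*5/8, 5/8 + 1/4*7/8) = [25/32, 27/32)
  'a': [5/8 + 1/4*7/8, 5/8 + 1/4*1/1) = [27/32, 7/8) <- contains code 437/512
  emit 'a', narrow to [27/32, 7/8)
Step 3: interval [27/32, 7/8), width = 7/8 - 27/32 = 1/32
  'f': [27/32 + 1/32*0/1, 27/32 + 1/32*5/8) = [27/32, 221/256) <- contains code 437/512
  'b': [27/32 + 1/32*5/8, 27/32 + 1/32*7/8) = [221/256, 223/256)
  'a': [27/32 + 1/32*7/8, 27/32 + 1/32*1/1) = [223/256, 7/8)
  emit 'f', narrow to [27/32, 221/256)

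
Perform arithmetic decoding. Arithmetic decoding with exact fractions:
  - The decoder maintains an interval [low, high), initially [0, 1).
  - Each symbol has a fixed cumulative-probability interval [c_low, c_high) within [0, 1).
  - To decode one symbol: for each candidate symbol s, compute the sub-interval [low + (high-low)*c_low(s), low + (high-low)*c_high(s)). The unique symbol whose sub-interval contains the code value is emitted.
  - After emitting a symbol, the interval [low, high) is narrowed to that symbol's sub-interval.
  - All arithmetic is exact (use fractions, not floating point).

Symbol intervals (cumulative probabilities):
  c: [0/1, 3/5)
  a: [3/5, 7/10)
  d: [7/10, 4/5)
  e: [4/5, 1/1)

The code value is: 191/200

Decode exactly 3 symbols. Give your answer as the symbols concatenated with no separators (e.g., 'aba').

Step 1: interval [0/1, 1/1), width = 1/1 - 0/1 = 1/1
  'c': [0/1 + 1/1*0/1, 0/1 + 1/1*3/5) = [0/1, 3/5)
  'a': [0/1 + 1/1*3/5, 0/1 + 1/1*7/10) = [3/5, 7/10)
  'd': [0/1 + 1/1*7/10, 0/1 + 1/1*4/5) = [7/10, 4/5)
  'e': [0/1 + 1/1*4/5, 0/1 + 1/1*1/1) = [4/5, 1/1) <- contains code 191/200
  emit 'e', narrow to [4/5, 1/1)
Step 2: interval [4/5, 1/1), width = 1/1 - 4/5 = 1/5
  'c': [4/5 + 1/5*0/1, 4/5 + 1/5*3/5) = [4/5, 23/25)
  'a': [4/5 + 1/5*3/5, 4/5 + 1/5*7/10) = [23/25, 47/50)
  'd': [4/5 + 1/5*7/10, 4/5 + 1/5*4/5) = [47/50, 24/25) <- contains code 191/200
  'e': [4/5 + 1/5*4/5, 4/5 + 1/5*1/1) = [24/25, 1/1)
  emit 'd', narrow to [47/50, 24/25)
Step 3: interval [47/50, 24/25), width = 24/25 - 47/50 = 1/50
  'c': [47/50 + 1/50*0/1, 47/50 + 1/50*3/5) = [47/50, 119/125)
  'a': [47/50 + 1/50*3/5, 47/50 + 1/50*7/10) = [119/125, 477/500)
  'd': [47/50 + 1/50*7/10, 47/50 + 1/50*4/5) = [477/500, 239/250) <- contains code 191/200
  'e': [47/50 + 1/50*4/5, 47/50 + 1/50*1/1) = [239/250, 24/25)
  emit 'd', narrow to [477/500, 239/250)

Answer: edd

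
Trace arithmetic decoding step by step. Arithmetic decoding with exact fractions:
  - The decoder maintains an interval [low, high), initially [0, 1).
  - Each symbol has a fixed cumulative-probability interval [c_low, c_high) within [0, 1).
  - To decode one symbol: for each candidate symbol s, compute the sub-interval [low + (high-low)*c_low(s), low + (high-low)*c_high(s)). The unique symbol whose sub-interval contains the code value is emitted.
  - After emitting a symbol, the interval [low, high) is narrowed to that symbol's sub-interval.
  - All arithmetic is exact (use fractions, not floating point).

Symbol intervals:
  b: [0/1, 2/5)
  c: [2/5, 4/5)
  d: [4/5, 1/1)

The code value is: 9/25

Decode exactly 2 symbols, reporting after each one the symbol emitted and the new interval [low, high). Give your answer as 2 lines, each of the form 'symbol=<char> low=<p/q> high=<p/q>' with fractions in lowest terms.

Step 1: interval [0/1, 1/1), width = 1/1 - 0/1 = 1/1
  'b': [0/1 + 1/1*0/1, 0/1 + 1/1*2/5) = [0/1, 2/5) <- contains code 9/25
  'c': [0/1 + 1/1*2/5, 0/1 + 1/1*4/5) = [2/5, 4/5)
  'd': [0/1 + 1/1*4/5, 0/1 + 1/1*1/1) = [4/5, 1/1)
  emit 'b', narrow to [0/1, 2/5)
Step 2: interval [0/1, 2/5), width = 2/5 - 0/1 = 2/5
  'b': [0/1 + 2/5*0/1, 0/1 + 2/5*2/5) = [0/1, 4/25)
  'c': [0/1 + 2/5*2/5, 0/1 + 2/5*4/5) = [4/25, 8/25)
  'd': [0/1 + 2/5*4/5, 0/1 + 2/5*1/1) = [8/25, 2/5) <- contains code 9/25
  emit 'd', narrow to [8/25, 2/5)

Answer: symbol=b low=0/1 high=2/5
symbol=d low=8/25 high=2/5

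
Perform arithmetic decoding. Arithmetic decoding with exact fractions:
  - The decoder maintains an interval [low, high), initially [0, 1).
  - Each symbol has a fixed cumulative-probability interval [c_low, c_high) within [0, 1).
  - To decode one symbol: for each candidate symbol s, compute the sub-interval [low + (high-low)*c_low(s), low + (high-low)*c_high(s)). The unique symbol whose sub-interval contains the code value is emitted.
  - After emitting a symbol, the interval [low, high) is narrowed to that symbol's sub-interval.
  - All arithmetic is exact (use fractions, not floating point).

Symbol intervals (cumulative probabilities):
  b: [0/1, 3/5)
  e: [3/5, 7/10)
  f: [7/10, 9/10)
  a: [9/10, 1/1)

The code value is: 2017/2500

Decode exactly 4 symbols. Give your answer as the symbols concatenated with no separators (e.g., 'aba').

Step 1: interval [0/1, 1/1), width = 1/1 - 0/1 = 1/1
  'b': [0/1 + 1/1*0/1, 0/1 + 1/1*3/5) = [0/1, 3/5)
  'e': [0/1 + 1/1*3/5, 0/1 + 1/1*7/10) = [3/5, 7/10)
  'f': [0/1 + 1/1*7/10, 0/1 + 1/1*9/10) = [7/10, 9/10) <- contains code 2017/2500
  'a': [0/1 + 1/1*9/10, 0/1 + 1/1*1/1) = [9/10, 1/1)
  emit 'f', narrow to [7/10, 9/10)
Step 2: interval [7/10, 9/10), width = 9/10 - 7/10 = 1/5
  'b': [7/10 + 1/5*0/1, 7/10 + 1/5*3/5) = [7/10, 41/50) <- contains code 2017/2500
  'e': [7/10 + 1/5*3/5, 7/10 + 1/5*7/10) = [41/50, 21/25)
  'f': [7/10 + 1/5*7/10, 7/10 + 1/5*9/10) = [21/25, 22/25)
  'a': [7/10 + 1/5*9/10, 7/10 + 1/5*1/1) = [22/25, 9/10)
  emit 'b', narrow to [7/10, 41/50)
Step 3: interval [7/10, 41/50), width = 41/50 - 7/10 = 3/25
  'b': [7/10 + 3/25*0/1, 7/10 + 3/25*3/5) = [7/10, 193/250)
  'e': [7/10 + 3/25*3/5, 7/10 + 3/25*7/10) = [193/250, 98/125)
  'f': [7/10 + 3/25*7/10, 7/10 + 3/25*9/10) = [98/125, 101/125) <- contains code 2017/2500
  'a': [7/10 + 3/25*9/10, 7/10 + 3/25*1/1) = [101/125, 41/50)
  emit 'f', narrow to [98/125, 101/125)
Step 4: interval [98/125, 101/125), width = 101/125 - 98/125 = 3/125
  'b': [98/125 + 3/125*0/1, 98/125 + 3/125*3/5) = [98/125, 499/625)
  'e': [98/125 + 3/125*3/5, 98/125 + 3/125*7/10) = [499/625, 1001/1250)
  'f': [98/125 + 3/125*7/10, 98/125 + 3/125*9/10) = [1001/1250, 1007/1250)
  'a': [98/125 + 3/125*9/10, 98/125 + 3/125*1/1) = [1007/1250, 101/125) <- contains code 2017/2500
  emit 'a', narrow to [1007/1250, 101/125)

Answer: fbfa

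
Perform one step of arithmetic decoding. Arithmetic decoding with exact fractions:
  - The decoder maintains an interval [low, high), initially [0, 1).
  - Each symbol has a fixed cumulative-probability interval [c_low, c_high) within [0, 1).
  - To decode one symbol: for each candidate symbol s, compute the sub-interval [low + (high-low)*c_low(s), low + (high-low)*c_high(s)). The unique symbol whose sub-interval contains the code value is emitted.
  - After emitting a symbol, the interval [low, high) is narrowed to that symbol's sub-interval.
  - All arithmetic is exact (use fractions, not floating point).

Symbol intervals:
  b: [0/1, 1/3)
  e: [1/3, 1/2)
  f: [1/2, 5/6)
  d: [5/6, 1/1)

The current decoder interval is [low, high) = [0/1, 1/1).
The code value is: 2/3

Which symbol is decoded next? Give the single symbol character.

Answer: f

Derivation:
Interval width = high − low = 1/1 − 0/1 = 1/1
Scaled code = (code − low) / width = (2/3 − 0/1) / 1/1 = 2/3
  b: [0/1, 1/3) 
  e: [1/3, 1/2) 
  f: [1/2, 5/6) ← scaled code falls here ✓
  d: [5/6, 1/1) 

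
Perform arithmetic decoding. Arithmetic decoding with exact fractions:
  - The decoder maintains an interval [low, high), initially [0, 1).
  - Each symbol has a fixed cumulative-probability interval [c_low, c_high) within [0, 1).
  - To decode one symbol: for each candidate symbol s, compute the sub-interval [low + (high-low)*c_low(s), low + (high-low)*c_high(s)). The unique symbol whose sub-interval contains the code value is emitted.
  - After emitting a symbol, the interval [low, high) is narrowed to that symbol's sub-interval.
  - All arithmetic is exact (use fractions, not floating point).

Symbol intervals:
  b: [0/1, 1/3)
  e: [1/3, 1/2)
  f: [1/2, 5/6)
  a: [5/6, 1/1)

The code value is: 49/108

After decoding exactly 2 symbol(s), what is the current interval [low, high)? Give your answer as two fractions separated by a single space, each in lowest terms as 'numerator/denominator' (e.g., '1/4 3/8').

Answer: 5/12 17/36

Derivation:
Step 1: interval [0/1, 1/1), width = 1/1 - 0/1 = 1/1
  'b': [0/1 + 1/1*0/1, 0/1 + 1/1*1/3) = [0/1, 1/3)
  'e': [0/1 + 1/1*1/3, 0/1 + 1/1*1/2) = [1/3, 1/2) <- contains code 49/108
  'f': [0/1 + 1/1*1/2, 0/1 + 1/1*5/6) = [1/2, 5/6)
  'a': [0/1 + 1/1*5/6, 0/1 + 1/1*1/1) = [5/6, 1/1)
  emit 'e', narrow to [1/3, 1/2)
Step 2: interval [1/3, 1/2), width = 1/2 - 1/3 = 1/6
  'b': [1/3 + 1/6*0/1, 1/3 + 1/6*1/3) = [1/3, 7/18)
  'e': [1/3 + 1/6*1/3, 1/3 + 1/6*1/2) = [7/18, 5/12)
  'f': [1/3 + 1/6*1/2, 1/3 + 1/6*5/6) = [5/12, 17/36) <- contains code 49/108
  'a': [1/3 + 1/6*5/6, 1/3 + 1/6*1/1) = [17/36, 1/2)
  emit 'f', narrow to [5/12, 17/36)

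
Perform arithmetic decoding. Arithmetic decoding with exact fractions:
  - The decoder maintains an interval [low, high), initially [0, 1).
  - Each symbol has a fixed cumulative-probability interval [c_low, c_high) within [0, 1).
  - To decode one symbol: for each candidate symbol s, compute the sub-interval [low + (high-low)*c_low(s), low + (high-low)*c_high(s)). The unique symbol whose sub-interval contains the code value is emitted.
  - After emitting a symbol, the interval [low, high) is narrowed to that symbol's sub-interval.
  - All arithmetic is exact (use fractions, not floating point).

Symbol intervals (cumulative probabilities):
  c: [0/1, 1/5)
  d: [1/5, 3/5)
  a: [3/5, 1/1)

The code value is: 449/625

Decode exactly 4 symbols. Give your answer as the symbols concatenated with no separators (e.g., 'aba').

Step 1: interval [0/1, 1/1), width = 1/1 - 0/1 = 1/1
  'c': [0/1 + 1/1*0/1, 0/1 + 1/1*1/5) = [0/1, 1/5)
  'd': [0/1 + 1/1*1/5, 0/1 + 1/1*3/5) = [1/5, 3/5)
  'a': [0/1 + 1/1*3/5, 0/1 + 1/1*1/1) = [3/5, 1/1) <- contains code 449/625
  emit 'a', narrow to [3/5, 1/1)
Step 2: interval [3/5, 1/1), width = 1/1 - 3/5 = 2/5
  'c': [3/5 + 2/5*0/1, 3/5 + 2/5*1/5) = [3/5, 17/25)
  'd': [3/5 + 2/5*1/5, 3/5 + 2/5*3/5) = [17/25, 21/25) <- contains code 449/625
  'a': [3/5 + 2/5*3/5, 3/5 + 2/5*1/1) = [21/25, 1/1)
  emit 'd', narrow to [17/25, 21/25)
Step 3: interval [17/25, 21/25), width = 21/25 - 17/25 = 4/25
  'c': [17/25 + 4/25*0/1, 17/25 + 4/25*1/5) = [17/25, 89/125)
  'd': [17/25 + 4/25*1/5, 17/25 + 4/25*3/5) = [89/125, 97/125) <- contains code 449/625
  'a': [17/25 + 4/25*3/5, 17/25 + 4/25*1/1) = [97/125, 21/25)
  emit 'd', narrow to [89/125, 97/125)
Step 4: interval [89/125, 97/125), width = 97/125 - 89/125 = 8/125
  'c': [89/125 + 8/125*0/1, 89/125 + 8/125*1/5) = [89/125, 453/625) <- contains code 449/625
  'd': [89/125 + 8/125*1/5, 89/125 + 8/125*3/5) = [453/625, 469/625)
  'a': [89/125 + 8/125*3/5, 89/125 + 8/125*1/1) = [469/625, 97/125)
  emit 'c', narrow to [89/125, 453/625)

Answer: addc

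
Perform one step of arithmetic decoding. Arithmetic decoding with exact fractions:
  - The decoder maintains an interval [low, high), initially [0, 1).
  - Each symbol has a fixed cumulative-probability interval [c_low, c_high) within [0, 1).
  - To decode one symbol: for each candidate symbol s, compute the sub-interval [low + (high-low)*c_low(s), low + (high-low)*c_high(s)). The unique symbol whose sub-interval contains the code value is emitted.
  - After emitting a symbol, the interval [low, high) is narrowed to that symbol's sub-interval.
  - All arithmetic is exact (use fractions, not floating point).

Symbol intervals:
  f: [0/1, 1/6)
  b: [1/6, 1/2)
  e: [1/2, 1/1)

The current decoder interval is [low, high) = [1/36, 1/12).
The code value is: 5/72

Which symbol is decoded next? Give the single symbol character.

Answer: e

Derivation:
Interval width = high − low = 1/12 − 1/36 = 1/18
Scaled code = (code − low) / width = (5/72 − 1/36) / 1/18 = 3/4
  f: [0/1, 1/6) 
  b: [1/6, 1/2) 
  e: [1/2, 1/1) ← scaled code falls here ✓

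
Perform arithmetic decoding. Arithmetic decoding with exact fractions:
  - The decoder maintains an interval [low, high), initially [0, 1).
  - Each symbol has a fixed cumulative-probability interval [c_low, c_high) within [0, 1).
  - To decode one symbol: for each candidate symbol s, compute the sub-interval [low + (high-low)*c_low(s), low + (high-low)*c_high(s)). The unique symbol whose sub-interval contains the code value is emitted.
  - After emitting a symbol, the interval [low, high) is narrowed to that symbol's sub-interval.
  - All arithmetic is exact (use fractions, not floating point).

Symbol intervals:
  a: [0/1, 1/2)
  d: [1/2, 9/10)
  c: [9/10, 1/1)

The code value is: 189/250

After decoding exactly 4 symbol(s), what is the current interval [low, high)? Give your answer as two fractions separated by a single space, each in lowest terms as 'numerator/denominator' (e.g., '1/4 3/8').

Step 1: interval [0/1, 1/1), width = 1/1 - 0/1 = 1/1
  'a': [0/1 + 1/1*0/1, 0/1 + 1/1*1/2) = [0/1, 1/2)
  'd': [0/1 + 1/1*1/2, 0/1 + 1/1*9/10) = [1/2, 9/10) <- contains code 189/250
  'c': [0/1 + 1/1*9/10, 0/1 + 1/1*1/1) = [9/10, 1/1)
  emit 'd', narrow to [1/2, 9/10)
Step 2: interval [1/2, 9/10), width = 9/10 - 1/2 = 2/5
  'a': [1/2 + 2/5*0/1, 1/2 + 2/5*1/2) = [1/2, 7/10)
  'd': [1/2 + 2/5*1/2, 1/2 + 2/5*9/10) = [7/10, 43/50) <- contains code 189/250
  'c': [1/2 + 2/5*9/10, 1/2 + 2/5*1/1) = [43/50, 9/10)
  emit 'd', narrow to [7/10, 43/50)
Step 3: interval [7/10, 43/50), width = 43/50 - 7/10 = 4/25
  'a': [7/10 + 4/25*0/1, 7/10 + 4/25*1/2) = [7/10, 39/50) <- contains code 189/250
  'd': [7/10 + 4/25*1/2, 7/10 + 4/25*9/10) = [39/50, 211/250)
  'c': [7/10 + 4/25*9/10, 7/10 + 4/25*1/1) = [211/250, 43/50)
  emit 'a', narrow to [7/10, 39/50)
Step 4: interval [7/10, 39/50), width = 39/50 - 7/10 = 2/25
  'a': [7/10 + 2/25*0/1, 7/10 + 2/25*1/2) = [7/10, 37/50)
  'd': [7/10 + 2/25*1/2, 7/10 + 2/25*9/10) = [37/50, 193/250) <- contains code 189/250
  'c': [7/10 + 2/25*9/10, 7/10 + 2/25*1/1) = [193/250, 39/50)
  emit 'd', narrow to [37/50, 193/250)

Answer: 37/50 193/250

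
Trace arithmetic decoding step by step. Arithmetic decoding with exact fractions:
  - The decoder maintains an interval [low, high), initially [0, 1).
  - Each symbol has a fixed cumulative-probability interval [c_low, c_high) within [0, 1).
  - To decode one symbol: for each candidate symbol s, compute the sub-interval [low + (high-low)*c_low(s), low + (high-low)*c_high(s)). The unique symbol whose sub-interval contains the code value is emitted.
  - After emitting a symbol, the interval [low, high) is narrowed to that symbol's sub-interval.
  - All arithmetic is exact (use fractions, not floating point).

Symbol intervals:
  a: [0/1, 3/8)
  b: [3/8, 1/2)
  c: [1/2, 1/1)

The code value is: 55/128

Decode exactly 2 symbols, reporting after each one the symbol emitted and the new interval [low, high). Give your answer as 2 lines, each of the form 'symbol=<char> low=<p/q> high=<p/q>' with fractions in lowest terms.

Answer: symbol=b low=3/8 high=1/2
symbol=b low=27/64 high=7/16

Derivation:
Step 1: interval [0/1, 1/1), width = 1/1 - 0/1 = 1/1
  'a': [0/1 + 1/1*0/1, 0/1 + 1/1*3/8) = [0/1, 3/8)
  'b': [0/1 + 1/1*3/8, 0/1 + 1/1*1/2) = [3/8, 1/2) <- contains code 55/128
  'c': [0/1 + 1/1*1/2, 0/1 + 1/1*1/1) = [1/2, 1/1)
  emit 'b', narrow to [3/8, 1/2)
Step 2: interval [3/8, 1/2), width = 1/2 - 3/8 = 1/8
  'a': [3/8 + 1/8*0/1, 3/8 + 1/8*3/8) = [3/8, 27/64)
  'b': [3/8 + 1/8*3/8, 3/8 + 1/8*1/2) = [27/64, 7/16) <- contains code 55/128
  'c': [3/8 + 1/8*1/2, 3/8 + 1/8*1/1) = [7/16, 1/2)
  emit 'b', narrow to [27/64, 7/16)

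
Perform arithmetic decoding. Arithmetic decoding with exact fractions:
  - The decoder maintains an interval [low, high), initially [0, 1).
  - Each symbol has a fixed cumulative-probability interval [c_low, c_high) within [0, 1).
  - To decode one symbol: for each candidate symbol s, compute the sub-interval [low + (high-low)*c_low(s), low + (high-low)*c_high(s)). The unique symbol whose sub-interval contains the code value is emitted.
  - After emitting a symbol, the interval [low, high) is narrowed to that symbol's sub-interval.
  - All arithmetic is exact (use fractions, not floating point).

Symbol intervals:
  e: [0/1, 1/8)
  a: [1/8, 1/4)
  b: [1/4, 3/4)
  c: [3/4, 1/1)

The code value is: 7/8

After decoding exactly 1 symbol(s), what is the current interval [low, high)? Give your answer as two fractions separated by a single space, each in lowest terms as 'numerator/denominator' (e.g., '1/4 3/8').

Step 1: interval [0/1, 1/1), width = 1/1 - 0/1 = 1/1
  'e': [0/1 + 1/1*0/1, 0/1 + 1/1*1/8) = [0/1, 1/8)
  'a': [0/1 + 1/1*1/8, 0/1 + 1/1*1/4) = [1/8, 1/4)
  'b': [0/1 + 1/1*1/4, 0/1 + 1/1*3/4) = [1/4, 3/4)
  'c': [0/1 + 1/1*3/4, 0/1 + 1/1*1/1) = [3/4, 1/1) <- contains code 7/8
  emit 'c', narrow to [3/4, 1/1)

Answer: 3/4 1/1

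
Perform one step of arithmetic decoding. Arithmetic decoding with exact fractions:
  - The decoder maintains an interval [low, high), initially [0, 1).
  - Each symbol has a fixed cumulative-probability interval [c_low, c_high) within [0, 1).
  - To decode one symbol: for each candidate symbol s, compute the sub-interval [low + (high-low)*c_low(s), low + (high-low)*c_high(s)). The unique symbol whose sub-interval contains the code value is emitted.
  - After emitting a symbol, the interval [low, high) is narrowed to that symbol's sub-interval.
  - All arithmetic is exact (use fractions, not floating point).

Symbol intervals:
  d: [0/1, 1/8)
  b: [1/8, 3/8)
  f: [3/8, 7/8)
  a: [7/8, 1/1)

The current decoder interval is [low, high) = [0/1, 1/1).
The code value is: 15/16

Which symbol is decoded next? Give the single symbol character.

Answer: a

Derivation:
Interval width = high − low = 1/1 − 0/1 = 1/1
Scaled code = (code − low) / width = (15/16 − 0/1) / 1/1 = 15/16
  d: [0/1, 1/8) 
  b: [1/8, 3/8) 
  f: [3/8, 7/8) 
  a: [7/8, 1/1) ← scaled code falls here ✓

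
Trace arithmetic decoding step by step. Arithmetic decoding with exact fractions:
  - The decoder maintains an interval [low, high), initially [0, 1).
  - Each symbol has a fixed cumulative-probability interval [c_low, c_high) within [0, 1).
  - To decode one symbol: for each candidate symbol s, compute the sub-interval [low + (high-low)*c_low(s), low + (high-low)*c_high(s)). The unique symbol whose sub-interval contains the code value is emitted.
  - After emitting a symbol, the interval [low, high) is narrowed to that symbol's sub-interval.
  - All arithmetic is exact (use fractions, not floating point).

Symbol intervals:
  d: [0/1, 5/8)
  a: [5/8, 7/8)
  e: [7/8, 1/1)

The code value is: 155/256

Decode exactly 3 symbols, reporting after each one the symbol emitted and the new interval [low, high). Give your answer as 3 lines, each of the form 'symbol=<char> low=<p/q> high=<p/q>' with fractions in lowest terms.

Step 1: interval [0/1, 1/1), width = 1/1 - 0/1 = 1/1
  'd': [0/1 + 1/1*0/1, 0/1 + 1/1*5/8) = [0/1, 5/8) <- contains code 155/256
  'a': [0/1 + 1/1*5/8, 0/1 + 1/1*7/8) = [5/8, 7/8)
  'e': [0/1 + 1/1*7/8, 0/1 + 1/1*1/1) = [7/8, 1/1)
  emit 'd', narrow to [0/1, 5/8)
Step 2: interval [0/1, 5/8), width = 5/8 - 0/1 = 5/8
  'd': [0/1 + 5/8*0/1, 0/1 + 5/8*5/8) = [0/1, 25/64)
  'a': [0/1 + 5/8*5/8, 0/1 + 5/8*7/8) = [25/64, 35/64)
  'e': [0/1 + 5/8*7/8, 0/1 + 5/8*1/1) = [35/64, 5/8) <- contains code 155/256
  emit 'e', narrow to [35/64, 5/8)
Step 3: interval [35/64, 5/8), width = 5/8 - 35/64 = 5/64
  'd': [35/64 + 5/64*0/1, 35/64 + 5/64*5/8) = [35/64, 305/512)
  'a': [35/64 + 5/64*5/8, 35/64 + 5/64*7/8) = [305/512, 315/512) <- contains code 155/256
  'e': [35/64 + 5/64*7/8, 35/64 + 5/64*1/1) = [315/512, 5/8)
  emit 'a', narrow to [305/512, 315/512)

Answer: symbol=d low=0/1 high=5/8
symbol=e low=35/64 high=5/8
symbol=a low=305/512 high=315/512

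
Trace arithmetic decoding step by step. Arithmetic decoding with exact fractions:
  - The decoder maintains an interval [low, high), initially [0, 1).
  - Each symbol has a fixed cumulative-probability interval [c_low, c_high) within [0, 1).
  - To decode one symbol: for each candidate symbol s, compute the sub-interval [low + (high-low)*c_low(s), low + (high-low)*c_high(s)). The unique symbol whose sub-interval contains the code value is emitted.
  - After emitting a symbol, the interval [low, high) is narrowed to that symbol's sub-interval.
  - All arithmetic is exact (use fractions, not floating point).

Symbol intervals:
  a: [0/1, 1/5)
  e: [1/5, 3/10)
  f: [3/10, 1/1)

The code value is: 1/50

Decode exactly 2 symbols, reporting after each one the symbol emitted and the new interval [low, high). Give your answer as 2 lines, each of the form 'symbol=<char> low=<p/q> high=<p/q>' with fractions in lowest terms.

Step 1: interval [0/1, 1/1), width = 1/1 - 0/1 = 1/1
  'a': [0/1 + 1/1*0/1, 0/1 + 1/1*1/5) = [0/1, 1/5) <- contains code 1/50
  'e': [0/1 + 1/1*1/5, 0/1 + 1/1*3/10) = [1/5, 3/10)
  'f': [0/1 + 1/1*3/10, 0/1 + 1/1*1/1) = [3/10, 1/1)
  emit 'a', narrow to [0/1, 1/5)
Step 2: interval [0/1, 1/5), width = 1/5 - 0/1 = 1/5
  'a': [0/1 + 1/5*0/1, 0/1 + 1/5*1/5) = [0/1, 1/25) <- contains code 1/50
  'e': [0/1 + 1/5*1/5, 0/1 + 1/5*3/10) = [1/25, 3/50)
  'f': [0/1 + 1/5*3/10, 0/1 + 1/5*1/1) = [3/50, 1/5)
  emit 'a', narrow to [0/1, 1/25)

Answer: symbol=a low=0/1 high=1/5
symbol=a low=0/1 high=1/25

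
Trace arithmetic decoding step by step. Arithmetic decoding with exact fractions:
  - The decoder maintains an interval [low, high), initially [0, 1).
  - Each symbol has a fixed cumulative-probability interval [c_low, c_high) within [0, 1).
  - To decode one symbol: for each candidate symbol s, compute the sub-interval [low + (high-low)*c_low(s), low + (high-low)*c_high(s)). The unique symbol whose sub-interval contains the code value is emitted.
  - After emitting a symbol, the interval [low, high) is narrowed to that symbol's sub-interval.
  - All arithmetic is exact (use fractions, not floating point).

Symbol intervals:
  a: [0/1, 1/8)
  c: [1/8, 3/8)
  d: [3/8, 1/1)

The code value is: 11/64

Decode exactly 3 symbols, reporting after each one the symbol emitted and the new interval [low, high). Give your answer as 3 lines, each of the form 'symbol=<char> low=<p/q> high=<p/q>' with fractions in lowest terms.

Step 1: interval [0/1, 1/1), width = 1/1 - 0/1 = 1/1
  'a': [0/1 + 1/1*0/1, 0/1 + 1/1*1/8) = [0/1, 1/8)
  'c': [0/1 + 1/1*1/8, 0/1 + 1/1*3/8) = [1/8, 3/8) <- contains code 11/64
  'd': [0/1 + 1/1*3/8, 0/1 + 1/1*1/1) = [3/8, 1/1)
  emit 'c', narrow to [1/8, 3/8)
Step 2: interval [1/8, 3/8), width = 3/8 - 1/8 = 1/4
  'a': [1/8 + 1/4*0/1, 1/8 + 1/4*1/8) = [1/8, 5/32)
  'c': [1/8 + 1/4*1/8, 1/8 + 1/4*3/8) = [5/32, 7/32) <- contains code 11/64
  'd': [1/8 + 1/4*3/8, 1/8 + 1/4*1/1) = [7/32, 3/8)
  emit 'c', narrow to [5/32, 7/32)
Step 3: interval [5/32, 7/32), width = 7/32 - 5/32 = 1/16
  'a': [5/32 + 1/16*0/1, 5/32 + 1/16*1/8) = [5/32, 21/128)
  'c': [5/32 + 1/16*1/8, 5/32 + 1/16*3/8) = [21/128, 23/128) <- contains code 11/64
  'd': [5/32 + 1/16*3/8, 5/32 + 1/16*1/1) = [23/128, 7/32)
  emit 'c', narrow to [21/128, 23/128)

Answer: symbol=c low=1/8 high=3/8
symbol=c low=5/32 high=7/32
symbol=c low=21/128 high=23/128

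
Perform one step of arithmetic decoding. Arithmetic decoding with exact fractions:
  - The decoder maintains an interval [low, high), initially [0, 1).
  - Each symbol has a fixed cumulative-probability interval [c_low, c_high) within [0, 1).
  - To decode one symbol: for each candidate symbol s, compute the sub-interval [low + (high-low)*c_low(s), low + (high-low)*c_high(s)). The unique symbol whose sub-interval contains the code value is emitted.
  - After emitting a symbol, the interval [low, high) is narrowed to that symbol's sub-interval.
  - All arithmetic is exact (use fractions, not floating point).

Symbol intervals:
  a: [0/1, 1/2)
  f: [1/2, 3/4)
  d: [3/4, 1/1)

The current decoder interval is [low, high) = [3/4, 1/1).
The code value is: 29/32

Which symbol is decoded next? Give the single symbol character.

Interval width = high − low = 1/1 − 3/4 = 1/4
Scaled code = (code − low) / width = (29/32 − 3/4) / 1/4 = 5/8
  a: [0/1, 1/2) 
  f: [1/2, 3/4) ← scaled code falls here ✓
  d: [3/4, 1/1) 

Answer: f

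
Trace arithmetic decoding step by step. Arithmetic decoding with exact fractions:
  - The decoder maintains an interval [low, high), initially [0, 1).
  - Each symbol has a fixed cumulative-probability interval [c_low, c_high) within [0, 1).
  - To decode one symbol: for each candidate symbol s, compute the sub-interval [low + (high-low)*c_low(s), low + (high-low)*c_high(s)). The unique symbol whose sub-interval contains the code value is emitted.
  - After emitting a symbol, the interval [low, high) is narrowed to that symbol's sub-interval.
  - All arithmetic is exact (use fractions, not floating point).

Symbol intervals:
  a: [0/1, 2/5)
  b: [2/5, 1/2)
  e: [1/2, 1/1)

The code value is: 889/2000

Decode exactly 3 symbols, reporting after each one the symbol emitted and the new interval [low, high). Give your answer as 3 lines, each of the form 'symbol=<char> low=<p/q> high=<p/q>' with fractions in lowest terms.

Answer: symbol=b low=2/5 high=1/2
symbol=b low=11/25 high=9/20
symbol=b low=111/250 high=89/200

Derivation:
Step 1: interval [0/1, 1/1), width = 1/1 - 0/1 = 1/1
  'a': [0/1 + 1/1*0/1, 0/1 + 1/1*2/5) = [0/1, 2/5)
  'b': [0/1 + 1/1*2/5, 0/1 + 1/1*1/2) = [2/5, 1/2) <- contains code 889/2000
  'e': [0/1 + 1/1*1/2, 0/1 + 1/1*1/1) = [1/2, 1/1)
  emit 'b', narrow to [2/5, 1/2)
Step 2: interval [2/5, 1/2), width = 1/2 - 2/5 = 1/10
  'a': [2/5 + 1/10*0/1, 2/5 + 1/10*2/5) = [2/5, 11/25)
  'b': [2/5 + 1/10*2/5, 2/5 + 1/10*1/2) = [11/25, 9/20) <- contains code 889/2000
  'e': [2/5 + 1/10*1/2, 2/5 + 1/10*1/1) = [9/20, 1/2)
  emit 'b', narrow to [11/25, 9/20)
Step 3: interval [11/25, 9/20), width = 9/20 - 11/25 = 1/100
  'a': [11/25 + 1/100*0/1, 11/25 + 1/100*2/5) = [11/25, 111/250)
  'b': [11/25 + 1/100*2/5, 11/25 + 1/100*1/2) = [111/250, 89/200) <- contains code 889/2000
  'e': [11/25 + 1/100*1/2, 11/25 + 1/100*1/1) = [89/200, 9/20)
  emit 'b', narrow to [111/250, 89/200)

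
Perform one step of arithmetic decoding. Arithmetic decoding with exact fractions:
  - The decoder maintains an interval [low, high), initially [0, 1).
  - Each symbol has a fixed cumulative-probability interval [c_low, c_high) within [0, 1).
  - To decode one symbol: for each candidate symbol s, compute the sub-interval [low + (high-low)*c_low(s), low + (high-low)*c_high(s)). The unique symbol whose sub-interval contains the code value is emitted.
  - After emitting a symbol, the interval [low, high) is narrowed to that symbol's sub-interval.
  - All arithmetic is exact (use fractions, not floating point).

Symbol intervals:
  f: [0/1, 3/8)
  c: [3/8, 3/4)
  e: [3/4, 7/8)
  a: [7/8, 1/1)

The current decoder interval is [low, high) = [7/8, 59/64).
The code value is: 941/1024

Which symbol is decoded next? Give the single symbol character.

Interval width = high − low = 59/64 − 7/8 = 3/64
Scaled code = (code − low) / width = (941/1024 − 7/8) / 3/64 = 15/16
  f: [0/1, 3/8) 
  c: [3/8, 3/4) 
  e: [3/4, 7/8) 
  a: [7/8, 1/1) ← scaled code falls here ✓

Answer: a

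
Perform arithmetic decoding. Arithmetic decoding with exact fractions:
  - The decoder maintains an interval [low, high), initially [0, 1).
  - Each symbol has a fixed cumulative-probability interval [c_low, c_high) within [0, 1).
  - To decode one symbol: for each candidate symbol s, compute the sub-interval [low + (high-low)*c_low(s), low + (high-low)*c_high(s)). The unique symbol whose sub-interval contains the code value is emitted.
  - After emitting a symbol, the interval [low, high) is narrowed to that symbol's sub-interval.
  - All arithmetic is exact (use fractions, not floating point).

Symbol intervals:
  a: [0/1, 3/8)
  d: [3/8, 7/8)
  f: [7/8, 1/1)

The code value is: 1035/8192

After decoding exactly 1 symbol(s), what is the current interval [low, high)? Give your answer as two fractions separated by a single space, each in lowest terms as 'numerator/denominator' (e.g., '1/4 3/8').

Step 1: interval [0/1, 1/1), width = 1/1 - 0/1 = 1/1
  'a': [0/1 + 1/1*0/1, 0/1 + 1/1*3/8) = [0/1, 3/8) <- contains code 1035/8192
  'd': [0/1 + 1/1*3/8, 0/1 + 1/1*7/8) = [3/8, 7/8)
  'f': [0/1 + 1/1*7/8, 0/1 + 1/1*1/1) = [7/8, 1/1)
  emit 'a', narrow to [0/1, 3/8)

Answer: 0/1 3/8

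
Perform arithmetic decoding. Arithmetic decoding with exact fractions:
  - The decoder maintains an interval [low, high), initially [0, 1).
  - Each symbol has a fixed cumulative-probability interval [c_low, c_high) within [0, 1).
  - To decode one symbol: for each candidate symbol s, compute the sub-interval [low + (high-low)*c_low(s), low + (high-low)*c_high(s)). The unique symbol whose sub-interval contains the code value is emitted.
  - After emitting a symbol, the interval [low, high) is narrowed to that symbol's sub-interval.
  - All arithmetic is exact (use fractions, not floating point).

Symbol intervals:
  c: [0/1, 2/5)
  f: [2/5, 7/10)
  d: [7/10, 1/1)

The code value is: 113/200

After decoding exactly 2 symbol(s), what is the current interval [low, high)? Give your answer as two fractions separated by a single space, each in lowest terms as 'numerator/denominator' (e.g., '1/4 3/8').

Step 1: interval [0/1, 1/1), width = 1/1 - 0/1 = 1/1
  'c': [0/1 + 1/1*0/1, 0/1 + 1/1*2/5) = [0/1, 2/5)
  'f': [0/1 + 1/1*2/5, 0/1 + 1/1*7/10) = [2/5, 7/10) <- contains code 113/200
  'd': [0/1 + 1/1*7/10, 0/1 + 1/1*1/1) = [7/10, 1/1)
  emit 'f', narrow to [2/5, 7/10)
Step 2: interval [2/5, 7/10), width = 7/10 - 2/5 = 3/10
  'c': [2/5 + 3/10*0/1, 2/5 + 3/10*2/5) = [2/5, 13/25)
  'f': [2/5 + 3/10*2/5, 2/5 + 3/10*7/10) = [13/25, 61/100) <- contains code 113/200
  'd': [2/5 + 3/10*7/10, 2/5 + 3/10*1/1) = [61/100, 7/10)
  emit 'f', narrow to [13/25, 61/100)

Answer: 13/25 61/100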